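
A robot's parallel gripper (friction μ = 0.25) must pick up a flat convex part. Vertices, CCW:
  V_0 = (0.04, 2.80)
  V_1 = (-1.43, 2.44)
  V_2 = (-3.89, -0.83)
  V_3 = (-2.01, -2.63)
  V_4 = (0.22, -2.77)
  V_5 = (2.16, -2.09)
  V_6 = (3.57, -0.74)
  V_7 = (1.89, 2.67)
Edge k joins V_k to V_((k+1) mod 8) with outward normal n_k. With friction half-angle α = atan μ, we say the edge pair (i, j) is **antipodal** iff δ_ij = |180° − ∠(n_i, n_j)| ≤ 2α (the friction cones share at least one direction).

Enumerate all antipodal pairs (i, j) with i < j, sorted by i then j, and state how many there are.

α = atan 0.25 = 14.04°;  2α = 28.07°
n_0 = (-0.2379, +0.9713)
n_1 = (-0.7991, +0.6012)
n_2 = (-0.6916, -0.7223)
n_3 = (-0.0627, -0.9980)
n_4 = (+0.3308, -0.9437)
n_5 = (+0.6916, -0.7223)
n_6 = (+0.8970, +0.4419)
n_7 = (+0.0701, +0.9975)
  (0,1): δ = 140.71°  ·
  (0,2): δ = 57.52°  ·
  (0,3): δ = 17.35°  ✓
  (0,4): δ = 5.56°  ✓
  (0,5): δ = 29.99°  ·
  (0,6): δ = 102.47°  ·
  (0,7): δ = 162.22°  ·
  (1,2): δ = 96.80°  ·
  (1,3): δ = 56.64°  ·
  (1,4): δ = 33.73°  ·
  (1,5): δ = 9.29°  ✓
  (1,6): δ = 63.18°  ·
  (1,7): δ = 122.93°  ·
  (2,3): δ = 139.84°  ·
  (2,4): δ = 116.93°  ·
  (2,5): δ = 92.49°  ·
  (2,6): δ = 20.02°  ✓
  (2,7): δ = 39.74°  ·
  (3,4): δ = 157.09°  ·
  (3,5): δ = 132.65°  ·
  (3,6): δ = 60.18°  ·
  (3,7): δ = 0.43°  ✓
  (4,5): δ = 155.56°  ·
  (4,6): δ = 83.09°  ·
  (4,7): δ = 23.34°  ✓
  (5,6): δ = 107.53°  ·
  (5,7): δ = 47.77°  ·
  (6,7): δ = 120.25°  ·
antipodal pairs: 6

count = 6; pairs: (0,3), (0,4), (1,5), (2,6), (3,7), (4,7)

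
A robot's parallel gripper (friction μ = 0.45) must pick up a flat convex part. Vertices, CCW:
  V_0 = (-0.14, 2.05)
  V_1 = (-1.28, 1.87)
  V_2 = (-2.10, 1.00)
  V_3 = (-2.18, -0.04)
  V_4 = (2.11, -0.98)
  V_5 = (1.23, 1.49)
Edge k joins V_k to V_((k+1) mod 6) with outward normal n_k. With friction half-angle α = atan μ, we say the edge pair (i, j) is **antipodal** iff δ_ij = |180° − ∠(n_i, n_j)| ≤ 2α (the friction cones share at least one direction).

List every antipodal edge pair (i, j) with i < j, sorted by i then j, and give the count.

α = atan 0.45 = 24.23°;  2α = 48.46°
n_0 = (-0.1560, +0.9878)
n_1 = (-0.7277, +0.6859)
n_2 = (-0.9971, +0.0767)
n_3 = (-0.2140, -0.9768)
n_4 = (+0.9420, +0.3356)
n_5 = (+0.3784, +0.9257)
  (0,1): δ = 142.28°  ·
  (0,2): δ = 103.37°  ·
  (0,3): δ = 21.33°  ✓
  (0,4): δ = 100.64°  ·
  (0,5): δ = 148.79°  ·
  (1,2): δ = 141.09°  ·
  (1,3): δ = 59.05°  ·
  (1,4): δ = 62.92°  ·
  (1,5): δ = 111.07°  ·
  (2,3): δ = 97.96°  ·
  (2,4): δ = 24.01°  ✓
  (2,5): δ = 72.17°  ·
  (3,4): δ = 58.03°  ·
  (3,5): δ = 9.87°  ✓
  (4,5): δ = 131.84°  ·
antipodal pairs: 3

count = 3; pairs: (0,3), (2,4), (3,5)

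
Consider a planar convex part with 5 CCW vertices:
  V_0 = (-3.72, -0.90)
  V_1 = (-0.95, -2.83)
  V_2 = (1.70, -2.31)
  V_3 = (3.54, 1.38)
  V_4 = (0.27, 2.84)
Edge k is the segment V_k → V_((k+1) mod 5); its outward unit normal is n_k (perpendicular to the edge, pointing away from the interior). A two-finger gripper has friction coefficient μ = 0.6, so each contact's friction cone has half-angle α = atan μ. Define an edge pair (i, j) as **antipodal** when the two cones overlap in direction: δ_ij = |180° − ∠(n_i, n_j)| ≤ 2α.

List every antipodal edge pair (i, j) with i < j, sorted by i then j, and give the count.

α = atan 0.6 = 30.96°;  2α = 61.93°
n_0 = (-0.5717, -0.8205)
n_1 = (+0.1926, -0.9813)
n_2 = (+0.8949, -0.4462)
n_3 = (+0.4077, +0.9131)
n_4 = (-0.6839, +0.7296)
  (0,1): δ = 134.03°  ·
  (0,2): δ = 81.64°  ·
  (0,3): δ = 10.81°  ✓
  (0,4): δ = 78.01°  ·
  (1,2): δ = 127.60°  ·
  (1,3): δ = 35.16°  ✓
  (1,4): δ = 32.05°  ✓
  (2,3): δ = 87.56°  ·
  (2,4): δ = 20.35°  ✓
  (3,4): δ = 112.79°  ·
antipodal pairs: 4

count = 4; pairs: (0,3), (1,3), (1,4), (2,4)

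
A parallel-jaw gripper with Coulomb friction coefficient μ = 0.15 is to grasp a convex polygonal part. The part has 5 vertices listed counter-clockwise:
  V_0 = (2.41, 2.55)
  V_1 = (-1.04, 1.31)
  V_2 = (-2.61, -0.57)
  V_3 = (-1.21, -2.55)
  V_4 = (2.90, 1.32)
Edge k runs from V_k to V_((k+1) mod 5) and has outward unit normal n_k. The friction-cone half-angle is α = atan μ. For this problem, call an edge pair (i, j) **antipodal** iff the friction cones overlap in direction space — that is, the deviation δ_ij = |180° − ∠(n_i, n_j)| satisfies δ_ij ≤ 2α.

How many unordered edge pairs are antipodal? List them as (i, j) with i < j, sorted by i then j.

count = 2; pairs: (1,3), (2,4)

α = atan 0.15 = 8.53°;  2α = 17.06°
n_0 = (-0.3382, +0.9411)
n_1 = (-0.7676, +0.6410)
n_2 = (-0.8165, -0.5773)
n_3 = (+0.6855, -0.7280)
n_4 = (+0.9290, +0.3701)
  (0,1): δ = 149.63°  ·
  (0,2): δ = 74.51°  ·
  (0,3): δ = 23.51°  ·
  (0,4): δ = 91.95°  ·
  (1,2): δ = 104.87°  ·
  (1,3): δ = 6.86°  ✓
  (1,4): δ = 61.59°  ·
  (2,3): δ = 81.99°  ·
  (2,4): δ = 13.54°  ✓
  (3,4): δ = 111.56°  ·
antipodal pairs: 2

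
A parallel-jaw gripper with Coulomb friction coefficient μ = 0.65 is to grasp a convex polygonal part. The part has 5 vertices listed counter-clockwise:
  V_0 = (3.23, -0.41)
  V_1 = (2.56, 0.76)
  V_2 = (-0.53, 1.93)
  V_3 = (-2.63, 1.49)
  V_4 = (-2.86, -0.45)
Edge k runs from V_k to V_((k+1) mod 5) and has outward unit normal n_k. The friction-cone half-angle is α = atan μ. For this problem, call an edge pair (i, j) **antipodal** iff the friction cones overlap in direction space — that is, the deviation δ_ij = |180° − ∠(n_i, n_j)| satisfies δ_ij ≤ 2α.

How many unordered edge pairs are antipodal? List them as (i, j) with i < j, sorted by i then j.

count = 4; pairs: (0,3), (0,4), (1,4), (2,4)

α = atan 0.65 = 33.02°;  2α = 66.05°
n_0 = (+0.8678, +0.4969)
n_1 = (+0.3541, +0.9352)
n_2 = (-0.2051, +0.9787)
n_3 = (-0.9930, +0.1177)
n_4 = (+0.0066, -1.0000)
  (0,1): δ = 140.54°  ·
  (0,2): δ = 107.96°  ·
  (0,3): δ = 36.56°  ✓
  (0,4): δ = 60.58°  ✓
  (1,2): δ = 147.43°  ·
  (1,3): δ = 76.02°  ·
  (1,4): δ = 21.12°  ✓
  (2,3): δ = 108.59°  ·
  (2,4): δ = 11.46°  ✓
  (3,4): δ = 82.86°  ·
antipodal pairs: 4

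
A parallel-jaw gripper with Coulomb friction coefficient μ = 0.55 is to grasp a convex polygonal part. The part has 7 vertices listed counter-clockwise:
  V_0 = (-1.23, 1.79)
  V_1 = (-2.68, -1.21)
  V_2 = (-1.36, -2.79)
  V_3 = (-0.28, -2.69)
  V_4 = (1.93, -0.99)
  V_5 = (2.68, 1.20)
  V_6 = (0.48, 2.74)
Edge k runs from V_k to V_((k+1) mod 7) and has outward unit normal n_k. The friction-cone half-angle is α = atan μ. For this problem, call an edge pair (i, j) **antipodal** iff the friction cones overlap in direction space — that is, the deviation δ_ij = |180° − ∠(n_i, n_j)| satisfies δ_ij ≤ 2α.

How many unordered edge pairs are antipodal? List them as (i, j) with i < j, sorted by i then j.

α = atan 0.55 = 28.81°;  2α = 57.62°
n_0 = (-0.9003, +0.4352)
n_1 = (-0.7674, -0.6411)
n_2 = (+0.0922, -0.9957)
n_3 = (+0.6097, -0.7926)
n_4 = (+0.9461, -0.3240)
n_5 = (+0.5735, +0.8192)
n_6 = (-0.4856, +0.8742)
  (0,1): δ = 114.33°  ·
  (0,2): δ = 58.91°  ·
  (0,3): δ = 26.64°  ✓
  (0,4): δ = 6.89°  ✓
  (0,5): δ = 80.80°  ·
  (0,6): δ = 144.85°  ·
  (1,2): δ = 124.59°  ·
  (1,3): δ = 92.31°  ·
  (1,4): δ = 58.78°  ·
  (1,5): δ = 15.13°  ✓
  (1,6): δ = 79.18°  ·
  (2,3): δ = 147.72°  ·
  (2,4): δ = 114.19°  ·
  (2,5): δ = 40.28°  ✓
  (2,6): δ = 23.76°  ✓
  (3,4): δ = 146.47°  ·
  (3,5): δ = 72.56°  ·
  (3,6): δ = 8.51°  ✓
  (4,5): δ = 106.09°  ·
  (4,6): δ = 42.04°  ✓
  (5,6): δ = 115.95°  ·
antipodal pairs: 7

count = 7; pairs: (0,3), (0,4), (1,5), (2,5), (2,6), (3,6), (4,6)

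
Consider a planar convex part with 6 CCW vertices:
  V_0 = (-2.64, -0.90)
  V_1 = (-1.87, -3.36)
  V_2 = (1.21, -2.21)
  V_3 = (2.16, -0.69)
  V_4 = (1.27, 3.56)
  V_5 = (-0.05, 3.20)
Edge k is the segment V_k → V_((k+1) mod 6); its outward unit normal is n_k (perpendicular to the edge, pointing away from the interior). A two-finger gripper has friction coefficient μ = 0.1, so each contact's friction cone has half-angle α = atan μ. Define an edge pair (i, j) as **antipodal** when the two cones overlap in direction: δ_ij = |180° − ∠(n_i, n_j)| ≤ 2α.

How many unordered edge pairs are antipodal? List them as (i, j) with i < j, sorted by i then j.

count = 3; pairs: (0,3), (1,4), (2,5)

α = atan 0.1 = 5.71°;  2α = 11.42°
n_0 = (-0.9543, -0.2987)
n_1 = (+0.3498, -0.9368)
n_2 = (+0.8480, -0.5300)
n_3 = (+0.9788, +0.2050)
n_4 = (-0.2631, +0.9648)
n_5 = (-0.8454, +0.5341)
  (0,1): δ = 86.91°  ·
  (0,2): δ = 49.39°  ·
  (0,3): δ = 5.55°  ✓
  (0,4): δ = 87.87°  ·
  (0,5): δ = 130.34°  ·
  (1,2): δ = 142.48°  ·
  (1,3): δ = 98.65°  ·
  (1,4): δ = 5.22°  ✓
  (1,5): δ = 37.24°  ·
  (2,3): δ = 136.17°  ·
  (2,4): δ = 42.74°  ·
  (2,5): δ = 0.28°  ✓
  (3,4): δ = 86.57°  ·
  (3,5): δ = 44.11°  ·
  (4,5): δ = 137.54°  ·
antipodal pairs: 3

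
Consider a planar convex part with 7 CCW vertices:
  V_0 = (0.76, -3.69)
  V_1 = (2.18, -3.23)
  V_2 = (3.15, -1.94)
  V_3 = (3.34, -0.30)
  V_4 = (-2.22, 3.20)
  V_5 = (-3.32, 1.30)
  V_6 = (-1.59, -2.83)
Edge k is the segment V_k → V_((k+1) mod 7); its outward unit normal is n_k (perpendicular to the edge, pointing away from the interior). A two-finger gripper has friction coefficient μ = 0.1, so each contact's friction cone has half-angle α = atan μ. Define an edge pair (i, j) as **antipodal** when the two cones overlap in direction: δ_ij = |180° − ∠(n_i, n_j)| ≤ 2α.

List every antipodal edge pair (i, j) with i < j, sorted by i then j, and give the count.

α = atan 0.1 = 5.71°;  2α = 11.42°
n_0 = (+0.3082, -0.9513)
n_1 = (+0.7993, -0.6010)
n_2 = (+0.9934, -0.1151)
n_3 = (+0.5327, +0.8463)
n_4 = (-0.8654, +0.5010)
n_5 = (-0.9223, -0.3864)
n_6 = (-0.3437, -0.9391)
  (0,1): δ = 144.89°  ·
  (0,2): δ = 114.56°  ·
  (0,3): δ = 50.14°  ·
  (0,4): δ = 41.98°  ·
  (0,5): δ = 94.78°  ·
  (0,6): δ = 141.95°  ·
  (1,2): δ = 149.67°  ·
  (1,3): δ = 85.25°  ·
  (1,4): δ = 6.87°  ✓
  (1,5): δ = 59.67°  ·
  (1,6): δ = 106.84°  ·
  (2,3): δ = 115.58°  ·
  (2,4): δ = 23.46°  ·
  (2,5): δ = 29.34°  ·
  (2,6): δ = 76.51°  ·
  (3,4): δ = 87.88°  ·
  (3,5): δ = 35.08°  ·
  (3,6): δ = 12.09°  ·
  (4,5): δ = 127.20°  ·
  (4,6): δ = 80.03°  ·
  (5,6): δ = 132.83°  ·
antipodal pairs: 1

count = 1; pairs: (1,4)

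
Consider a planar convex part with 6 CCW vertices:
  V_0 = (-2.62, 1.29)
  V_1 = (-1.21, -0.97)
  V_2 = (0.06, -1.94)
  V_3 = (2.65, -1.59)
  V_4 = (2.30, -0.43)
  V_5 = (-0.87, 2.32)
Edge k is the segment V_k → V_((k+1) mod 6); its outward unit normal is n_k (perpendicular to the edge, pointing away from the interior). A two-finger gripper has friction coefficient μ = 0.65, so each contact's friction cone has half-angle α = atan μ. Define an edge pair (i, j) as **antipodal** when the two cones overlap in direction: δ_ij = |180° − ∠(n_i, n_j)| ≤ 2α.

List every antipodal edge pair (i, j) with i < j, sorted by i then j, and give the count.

α = atan 0.65 = 33.02°;  2α = 66.05°
n_0 = (-0.8484, -0.5293)
n_1 = (-0.6070, -0.7947)
n_2 = (+0.1339, -0.9910)
n_3 = (+0.9574, +0.2889)
n_4 = (+0.6553, +0.7554)
n_5 = (-0.5072, +0.8618)
  (0,1): δ = 159.33°  ·
  (0,2): δ = 114.26°  ·
  (0,3): δ = 15.17°  ✓
  (0,4): δ = 17.10°  ✓
  (0,5): δ = 88.52°  ·
  (1,2): δ = 134.93°  ·
  (1,3): δ = 35.84°  ✓
  (1,4): δ = 3.57°  ✓
  (1,5): δ = 67.85°  ·
  (2,3): δ = 80.91°  ·
  (2,4): δ = 48.64°  ✓
  (2,5): δ = 22.78°  ✓
  (3,4): δ = 147.73°  ·
  (3,5): δ = 76.31°  ·
  (4,5): δ = 108.58°  ·
antipodal pairs: 6

count = 6; pairs: (0,3), (0,4), (1,3), (1,4), (2,4), (2,5)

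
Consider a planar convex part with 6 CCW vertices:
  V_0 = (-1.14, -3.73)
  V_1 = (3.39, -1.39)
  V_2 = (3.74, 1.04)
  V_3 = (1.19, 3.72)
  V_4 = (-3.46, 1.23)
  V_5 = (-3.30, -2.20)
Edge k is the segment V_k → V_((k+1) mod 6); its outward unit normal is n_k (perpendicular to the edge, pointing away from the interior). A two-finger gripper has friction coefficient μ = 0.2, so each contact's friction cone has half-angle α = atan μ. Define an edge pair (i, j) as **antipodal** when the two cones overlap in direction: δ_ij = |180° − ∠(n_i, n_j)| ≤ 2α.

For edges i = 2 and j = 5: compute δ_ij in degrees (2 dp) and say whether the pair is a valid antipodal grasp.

δ = 11.11°, valid

α = atan 0.2 = 11.31°;  2α = 22.62°
edge 2: e_2 = (-2.55, +2.68);  n_2 = (+0.7245, +0.6893)
edge 5: e_5 = (+2.16, -1.53);  n_5 = (-0.5780, -0.8160)
∠(n_2, n_5) = 168.89°
δ = |180° − 168.89°| = 11.11°
11.11° ≤ 2α = 22.62°  →  valid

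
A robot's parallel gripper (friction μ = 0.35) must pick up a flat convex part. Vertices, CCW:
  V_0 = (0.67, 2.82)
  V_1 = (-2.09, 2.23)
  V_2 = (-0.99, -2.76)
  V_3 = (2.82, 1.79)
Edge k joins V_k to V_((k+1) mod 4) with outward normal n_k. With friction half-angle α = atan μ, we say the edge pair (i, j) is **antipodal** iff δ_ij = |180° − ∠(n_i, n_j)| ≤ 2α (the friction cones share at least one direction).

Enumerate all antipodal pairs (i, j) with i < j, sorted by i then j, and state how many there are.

count = 1; pairs: (0,2)

α = atan 0.35 = 19.29°;  2α = 38.58°
n_0 = (-0.2090, +0.9779)
n_1 = (-0.9766, -0.2153)
n_2 = (+0.7667, -0.6420)
n_3 = (+0.4320, +0.9019)
  (0,1): δ = 89.63°  ·
  (0,2): δ = 37.99°  ✓
  (0,3): δ = 142.34°  ·
  (1,2): δ = 52.37°  ·
  (1,3): δ = 51.97°  ·
  (2,3): δ = 75.66°  ·
antipodal pairs: 1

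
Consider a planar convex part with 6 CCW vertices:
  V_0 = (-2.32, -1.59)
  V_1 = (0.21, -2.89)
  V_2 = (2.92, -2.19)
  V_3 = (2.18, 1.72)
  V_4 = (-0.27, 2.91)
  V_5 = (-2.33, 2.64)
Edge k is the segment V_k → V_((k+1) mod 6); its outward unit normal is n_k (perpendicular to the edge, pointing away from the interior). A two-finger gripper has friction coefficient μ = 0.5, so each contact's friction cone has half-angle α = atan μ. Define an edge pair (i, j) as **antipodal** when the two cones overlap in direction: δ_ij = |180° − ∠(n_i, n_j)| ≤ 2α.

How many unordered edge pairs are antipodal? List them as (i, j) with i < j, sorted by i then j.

α = atan 0.5 = 26.57°;  2α = 53.13°
n_0 = (-0.4570, -0.8895)
n_1 = (+0.2501, -0.9682)
n_2 = (+0.9826, +0.1860)
n_3 = (+0.4369, +0.8995)
n_4 = (-0.1300, +0.9915)
n_5 = (-1.0000, -0.0024)
  (0,1): δ = 138.32°  ·
  (0,2): δ = 52.09°  ✓
  (0,3): δ = 1.29°  ✓
  (0,4): δ = 34.66°  ✓
  (0,5): δ = 117.33°  ·
  (1,2): δ = 93.77°  ·
  (1,3): δ = 40.39°  ✓
  (1,4): δ = 7.02°  ✓
  (1,5): δ = 75.65°  ·
  (2,3): δ = 126.62°  ·
  (2,4): δ = 93.25°  ·
  (2,5): δ = 10.58°  ✓
  (3,4): δ = 146.63°  ·
  (3,5): δ = 63.96°  ·
  (4,5): δ = 97.33°  ·
antipodal pairs: 6

count = 6; pairs: (0,2), (0,3), (0,4), (1,3), (1,4), (2,5)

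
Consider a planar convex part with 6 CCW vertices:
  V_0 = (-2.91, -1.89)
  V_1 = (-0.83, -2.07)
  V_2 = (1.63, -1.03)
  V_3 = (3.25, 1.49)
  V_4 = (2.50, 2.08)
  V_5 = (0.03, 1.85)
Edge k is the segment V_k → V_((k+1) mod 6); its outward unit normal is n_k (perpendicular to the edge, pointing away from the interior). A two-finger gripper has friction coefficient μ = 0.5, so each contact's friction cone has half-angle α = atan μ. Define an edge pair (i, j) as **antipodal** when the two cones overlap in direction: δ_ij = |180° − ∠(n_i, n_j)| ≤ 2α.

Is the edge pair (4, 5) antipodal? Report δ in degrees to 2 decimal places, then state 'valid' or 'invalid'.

α = atan 0.5 = 26.57°;  2α = 53.13°
edge 4: e_4 = (-2.47, -0.23);  n_4 = (-0.0927, +0.9957)
edge 5: e_5 = (-2.94, -3.74);  n_5 = (-0.7862, +0.6180)
∠(n_4, n_5) = 46.51°
δ = |180° − 46.51°| = 133.49°
133.49° > 2α = 53.13°  →  invalid

δ = 133.49°, invalid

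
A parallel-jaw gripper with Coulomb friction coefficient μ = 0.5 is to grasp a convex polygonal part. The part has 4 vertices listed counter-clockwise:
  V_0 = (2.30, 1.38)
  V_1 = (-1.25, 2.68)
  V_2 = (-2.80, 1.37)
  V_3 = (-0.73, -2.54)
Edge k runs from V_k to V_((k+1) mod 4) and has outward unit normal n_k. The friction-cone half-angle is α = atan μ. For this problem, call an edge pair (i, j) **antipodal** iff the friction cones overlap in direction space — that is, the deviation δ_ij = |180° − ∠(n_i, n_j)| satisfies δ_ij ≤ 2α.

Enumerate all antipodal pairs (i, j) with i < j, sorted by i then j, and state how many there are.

α = atan 0.5 = 26.57°;  2α = 53.13°
n_0 = (+0.3439, +0.9390)
n_1 = (-0.6455, +0.7638)
n_2 = (-0.8838, -0.4679)
n_3 = (+0.7912, -0.6116)
  (0,1): δ = 119.68°  ·
  (0,2): δ = 41.99°  ✓
  (0,3): δ = 72.41°  ·
  (1,2): δ = 102.31°  ·
  (1,3): δ = 12.09°  ✓
  (2,3): δ = 65.60°  ·
antipodal pairs: 2

count = 2; pairs: (0,2), (1,3)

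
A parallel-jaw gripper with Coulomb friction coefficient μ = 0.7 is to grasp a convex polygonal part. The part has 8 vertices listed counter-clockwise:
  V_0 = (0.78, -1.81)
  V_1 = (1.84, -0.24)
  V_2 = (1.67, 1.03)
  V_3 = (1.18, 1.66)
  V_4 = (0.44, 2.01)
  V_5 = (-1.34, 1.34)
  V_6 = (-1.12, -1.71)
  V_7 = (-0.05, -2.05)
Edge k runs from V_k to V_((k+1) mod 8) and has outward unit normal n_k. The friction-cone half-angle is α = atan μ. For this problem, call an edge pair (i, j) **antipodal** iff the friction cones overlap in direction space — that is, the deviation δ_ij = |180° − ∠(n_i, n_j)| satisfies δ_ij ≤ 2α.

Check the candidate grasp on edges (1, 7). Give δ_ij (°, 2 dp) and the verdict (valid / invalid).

α = atan 0.7 = 34.99°;  2α = 69.98°
edge 1: e_1 = (-0.17, +1.27);  n_1 = (+0.9912, +0.1327)
edge 7: e_7 = (+0.83, +0.24);  n_7 = (+0.2778, -0.9606)
∠(n_1, n_7) = 81.50°
δ = |180° − 81.50°| = 98.50°
98.50° > 2α = 69.98°  →  invalid

δ = 98.50°, invalid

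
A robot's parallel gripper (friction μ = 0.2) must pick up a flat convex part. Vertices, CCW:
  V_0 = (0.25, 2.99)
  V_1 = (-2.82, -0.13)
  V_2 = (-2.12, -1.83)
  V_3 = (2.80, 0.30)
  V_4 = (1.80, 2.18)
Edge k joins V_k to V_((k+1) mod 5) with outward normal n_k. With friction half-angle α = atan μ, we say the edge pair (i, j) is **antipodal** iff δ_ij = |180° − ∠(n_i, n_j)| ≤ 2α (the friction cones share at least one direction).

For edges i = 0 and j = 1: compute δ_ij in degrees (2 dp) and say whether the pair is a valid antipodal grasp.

α = atan 0.2 = 11.31°;  2α = 22.62°
edge 0: e_0 = (-3.07, -3.12);  n_0 = (-0.7128, +0.7014)
edge 1: e_1 = (+0.70, -1.70);  n_1 = (-0.9247, -0.3807)
∠(n_0, n_1) = 66.92°
δ = |180° − 66.92°| = 113.08°
113.08° > 2α = 22.62°  →  invalid

δ = 113.08°, invalid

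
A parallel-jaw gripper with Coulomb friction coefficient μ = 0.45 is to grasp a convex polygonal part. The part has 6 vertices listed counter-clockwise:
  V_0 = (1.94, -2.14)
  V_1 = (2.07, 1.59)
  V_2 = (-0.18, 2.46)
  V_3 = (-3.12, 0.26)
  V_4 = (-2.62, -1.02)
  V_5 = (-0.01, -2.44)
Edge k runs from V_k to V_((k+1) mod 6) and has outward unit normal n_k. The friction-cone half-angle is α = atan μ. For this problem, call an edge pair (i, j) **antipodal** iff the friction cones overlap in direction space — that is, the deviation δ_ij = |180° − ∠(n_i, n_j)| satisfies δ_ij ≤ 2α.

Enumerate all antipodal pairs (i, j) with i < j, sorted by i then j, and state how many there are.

α = atan 0.45 = 24.23°;  2α = 48.46°
n_0 = (+0.9994, -0.0348)
n_1 = (+0.3606, +0.9327)
n_2 = (-0.5991, +0.8007)
n_3 = (-0.9315, -0.3639)
n_4 = (-0.4779, -0.8784)
n_5 = (+0.1521, -0.9884)
  (0,1): δ = 109.14°  ·
  (0,2): δ = 51.20°  ·
  (0,3): δ = 23.33°  ✓
  (0,4): δ = 63.45°  ·
  (0,5): δ = 100.74°  ·
  (1,2): δ = 122.05°  ·
  (1,3): δ = 47.52°  ✓
  (1,4): δ = 7.41°  ✓
  (1,5): δ = 29.89°  ✓
  (2,3): δ = 105.47°  ·
  (2,4): δ = 65.36°  ·
  (2,5): δ = 28.06°  ✓
  (3,4): δ = 139.89°  ·
  (3,5): δ = 102.59°  ·
  (4,5): δ = 142.70°  ·
antipodal pairs: 5

count = 5; pairs: (0,3), (1,3), (1,4), (1,5), (2,5)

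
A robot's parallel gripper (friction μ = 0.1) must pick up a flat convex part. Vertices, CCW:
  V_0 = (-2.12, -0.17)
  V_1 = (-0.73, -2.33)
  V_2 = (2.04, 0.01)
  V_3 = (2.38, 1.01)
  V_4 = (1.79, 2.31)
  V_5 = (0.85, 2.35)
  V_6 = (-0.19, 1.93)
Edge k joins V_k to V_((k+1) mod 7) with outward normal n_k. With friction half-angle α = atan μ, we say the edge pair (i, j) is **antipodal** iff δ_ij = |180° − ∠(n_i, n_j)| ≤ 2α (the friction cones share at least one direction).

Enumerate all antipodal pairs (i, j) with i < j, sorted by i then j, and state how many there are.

α = atan 0.1 = 5.71°;  2α = 11.42°
n_0 = (-0.8409, -0.5412)
n_1 = (+0.6453, -0.7639)
n_2 = (+0.9468, -0.3219)
n_3 = (+0.9106, +0.4133)
n_4 = (+0.0425, +0.9991)
n_5 = (-0.3745, +0.9272)
n_6 = (-0.7363, +0.6767)
  (0,1): δ = 82.57°  ·
  (0,2): δ = 51.54°  ·
  (0,3): δ = 8.35°  ✓
  (0,4): δ = 54.80°  ·
  (0,5): δ = 79.23°  ·
  (0,6): δ = 104.65°  ·
  (1,2): δ = 148.97°  ·
  (1,3): δ = 105.78°  ·
  (1,4): δ = 42.63°  ·
  (1,5): δ = 18.20°  ·
  (1,6): δ = 7.23°  ✓
  (2,3): δ = 136.81°  ·
  (2,4): δ = 73.66°  ·
  (2,5): δ = 49.23°  ·
  (2,6): δ = 23.81°  ·
  (3,4): δ = 116.85°  ·
  (3,5): δ = 92.42°  ·
  (3,6): δ = 67.00°  ·
  (4,5): δ = 155.57°  ·
  (4,6): δ = 130.15°  ·
  (5,6): δ = 154.58°  ·
antipodal pairs: 2

count = 2; pairs: (0,3), (1,6)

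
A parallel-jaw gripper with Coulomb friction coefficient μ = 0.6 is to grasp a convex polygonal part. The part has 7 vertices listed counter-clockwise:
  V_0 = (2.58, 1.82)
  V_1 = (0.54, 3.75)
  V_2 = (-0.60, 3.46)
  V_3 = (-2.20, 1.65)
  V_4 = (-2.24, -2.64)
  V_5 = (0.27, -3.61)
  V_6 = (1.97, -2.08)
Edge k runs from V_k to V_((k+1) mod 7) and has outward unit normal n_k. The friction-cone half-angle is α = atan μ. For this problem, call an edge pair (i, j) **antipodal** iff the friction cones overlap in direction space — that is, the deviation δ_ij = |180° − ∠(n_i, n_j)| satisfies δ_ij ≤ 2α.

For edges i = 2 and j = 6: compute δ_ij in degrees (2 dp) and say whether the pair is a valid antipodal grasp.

α = atan 0.6 = 30.96°;  2α = 61.93°
edge 2: e_2 = (-1.60, -1.81);  n_2 = (-0.7492, +0.6623)
edge 6: e_6 = (+0.61, +3.90);  n_6 = (+0.9880, -0.1545)
∠(n_2, n_6) = 147.41°
δ = |180° − 147.41°| = 32.59°
32.59° ≤ 2α = 61.93°  →  valid

δ = 32.59°, valid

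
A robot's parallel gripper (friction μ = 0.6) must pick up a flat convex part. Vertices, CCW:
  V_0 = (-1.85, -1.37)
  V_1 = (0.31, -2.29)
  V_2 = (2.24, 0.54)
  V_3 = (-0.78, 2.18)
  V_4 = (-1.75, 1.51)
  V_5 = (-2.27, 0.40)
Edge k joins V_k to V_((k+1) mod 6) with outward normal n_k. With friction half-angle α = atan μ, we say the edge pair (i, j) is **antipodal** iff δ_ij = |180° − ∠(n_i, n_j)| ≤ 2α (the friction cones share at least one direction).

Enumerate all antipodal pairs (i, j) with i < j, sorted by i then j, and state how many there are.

count = 6; pairs: (0,2), (0,3), (1,3), (1,4), (1,5), (2,5)

α = atan 0.6 = 30.96°;  2α = 61.93°
n_0 = (-0.3919, -0.9200)
n_1 = (+0.8262, -0.5634)
n_2 = (+0.4772, +0.8788)
n_3 = (-0.5683, +0.8228)
n_4 = (-0.9056, +0.4242)
n_5 = (-0.9730, -0.2309)
  (0,1): δ = 101.22°  ·
  (0,2): δ = 5.43°  ✓
  (0,3): δ = 57.70°  ✓
  (0,4): δ = 87.97°  ·
  (0,5): δ = 126.42°  ·
  (1,2): δ = 84.21°  ·
  (1,3): δ = 21.07°  ✓
  (1,4): δ = 9.19°  ✓
  (1,5): δ = 47.64°  ✓
  (2,3): δ = 116.86°  ·
  (2,4): δ = 86.60°  ·
  (2,5): δ = 48.15°  ✓
  (3,4): δ = 149.74°  ·
  (3,5): δ = 111.28°  ·
  (4,5): δ = 141.55°  ·
antipodal pairs: 6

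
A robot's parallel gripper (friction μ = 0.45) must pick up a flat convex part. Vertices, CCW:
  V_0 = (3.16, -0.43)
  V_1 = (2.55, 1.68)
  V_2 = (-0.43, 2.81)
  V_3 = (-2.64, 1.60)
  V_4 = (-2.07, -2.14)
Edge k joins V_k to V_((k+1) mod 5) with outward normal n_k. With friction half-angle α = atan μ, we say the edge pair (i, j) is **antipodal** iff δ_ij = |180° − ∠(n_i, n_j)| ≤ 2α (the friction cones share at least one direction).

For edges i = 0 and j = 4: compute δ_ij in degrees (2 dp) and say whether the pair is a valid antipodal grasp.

δ = 91.98°, invalid

α = atan 0.45 = 24.23°;  2α = 48.46°
edge 0: e_0 = (-0.61, +2.11);  n_0 = (+0.9607, +0.2777)
edge 4: e_4 = (+5.23, +1.71);  n_4 = (+0.3108, -0.9505)
∠(n_0, n_4) = 88.02°
δ = |180° − 88.02°| = 91.98°
91.98° > 2α = 48.46°  →  invalid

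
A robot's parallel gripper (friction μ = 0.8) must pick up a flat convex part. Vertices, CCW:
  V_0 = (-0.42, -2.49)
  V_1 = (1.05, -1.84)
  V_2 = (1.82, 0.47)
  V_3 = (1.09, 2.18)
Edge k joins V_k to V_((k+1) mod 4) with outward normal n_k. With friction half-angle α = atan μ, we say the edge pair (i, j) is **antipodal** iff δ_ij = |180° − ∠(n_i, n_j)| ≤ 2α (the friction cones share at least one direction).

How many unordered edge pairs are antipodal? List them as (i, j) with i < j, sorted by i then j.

α = atan 0.8 = 38.66°;  2α = 77.32°
n_0 = (+0.4044, -0.9146)
n_1 = (+0.9487, -0.3162)
n_2 = (+0.9197, +0.3926)
n_3 = (-0.9515, +0.3077)
  (0,1): δ = 132.29°  ·
  (0,2): δ = 90.74°  ·
  (0,3): δ = 48.23°  ✓
  (1,2): δ = 138.45°  ·
  (1,3): δ = 0.52°  ✓
  (2,3): δ = 41.04°  ✓
antipodal pairs: 3

count = 3; pairs: (0,3), (1,3), (2,3)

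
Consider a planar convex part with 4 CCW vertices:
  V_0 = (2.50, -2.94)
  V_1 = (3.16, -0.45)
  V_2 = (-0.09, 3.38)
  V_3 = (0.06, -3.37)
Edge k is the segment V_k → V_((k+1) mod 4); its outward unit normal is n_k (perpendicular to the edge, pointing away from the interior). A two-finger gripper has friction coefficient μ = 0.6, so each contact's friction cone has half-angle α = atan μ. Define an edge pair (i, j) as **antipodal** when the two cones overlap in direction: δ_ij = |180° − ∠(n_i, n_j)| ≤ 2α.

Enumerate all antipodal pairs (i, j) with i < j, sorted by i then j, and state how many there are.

count = 3; pairs: (0,2), (1,2), (1,3)

α = atan 0.6 = 30.96°;  2α = 61.93°
n_0 = (+0.9666, -0.2562)
n_1 = (+0.7625, +0.6470)
n_2 = (-0.9998, -0.0222)
n_3 = (+0.1736, -0.9848)
  (0,1): δ = 124.84°  ·
  (0,2): δ = 16.12°  ✓
  (0,3): δ = 114.84°  ·
  (1,2): δ = 39.04°  ✓
  (1,3): δ = 59.68°  ✓
  (2,3): δ = 81.28°  ·
antipodal pairs: 3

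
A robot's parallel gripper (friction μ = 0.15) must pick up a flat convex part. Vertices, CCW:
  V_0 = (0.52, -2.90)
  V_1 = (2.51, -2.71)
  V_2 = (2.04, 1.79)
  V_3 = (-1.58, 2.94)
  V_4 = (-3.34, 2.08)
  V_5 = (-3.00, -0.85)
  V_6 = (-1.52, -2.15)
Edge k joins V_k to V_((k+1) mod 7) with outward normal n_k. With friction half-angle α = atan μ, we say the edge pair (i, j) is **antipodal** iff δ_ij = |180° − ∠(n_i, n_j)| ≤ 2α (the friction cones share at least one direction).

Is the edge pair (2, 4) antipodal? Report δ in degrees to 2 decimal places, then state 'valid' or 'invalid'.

δ = 65.76°, invalid

α = atan 0.15 = 8.53°;  2α = 17.06°
edge 2: e_2 = (-3.62, +1.15);  n_2 = (+0.3028, +0.9531)
edge 4: e_4 = (+0.34, -2.93);  n_4 = (-0.9933, -0.1153)
∠(n_2, n_4) = 114.24°
δ = |180° − 114.24°| = 65.76°
65.76° > 2α = 17.06°  →  invalid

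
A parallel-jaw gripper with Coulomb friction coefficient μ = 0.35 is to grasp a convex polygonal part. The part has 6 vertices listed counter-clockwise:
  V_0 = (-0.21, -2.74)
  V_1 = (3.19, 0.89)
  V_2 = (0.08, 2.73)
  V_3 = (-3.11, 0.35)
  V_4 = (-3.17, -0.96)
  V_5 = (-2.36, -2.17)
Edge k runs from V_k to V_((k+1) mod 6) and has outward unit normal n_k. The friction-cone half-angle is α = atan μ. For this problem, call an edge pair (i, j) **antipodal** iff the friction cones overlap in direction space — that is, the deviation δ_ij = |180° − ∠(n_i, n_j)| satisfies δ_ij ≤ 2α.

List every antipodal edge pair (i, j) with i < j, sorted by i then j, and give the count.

α = atan 0.35 = 19.29°;  2α = 38.58°
n_0 = (+0.7299, -0.6836)
n_1 = (+0.5092, +0.8607)
n_2 = (-0.5980, +0.8015)
n_3 = (-0.9990, +0.0458)
n_4 = (-0.8310, -0.5563)
n_5 = (-0.2563, -0.9666)
  (0,1): δ = 77.48°  ·
  (0,2): δ = 10.15°  ✓
  (0,3): δ = 40.50°  ·
  (0,4): δ = 76.93°  ·
  (0,5): δ = 118.28°  ·
  (1,2): δ = 112.66°  ·
  (1,3): δ = 62.01°  ·
  (1,4): δ = 25.59°  ✓
  (1,5): δ = 15.76°  ✓
  (2,3): δ = 129.35°  ·
  (2,4): δ = 92.93°  ·
  (2,5): δ = 51.57°  ·
  (3,4): δ = 143.58°  ·
  (3,5): δ = 102.23°  ·
  (4,5): δ = 138.65°  ·
antipodal pairs: 3

count = 3; pairs: (0,2), (1,4), (1,5)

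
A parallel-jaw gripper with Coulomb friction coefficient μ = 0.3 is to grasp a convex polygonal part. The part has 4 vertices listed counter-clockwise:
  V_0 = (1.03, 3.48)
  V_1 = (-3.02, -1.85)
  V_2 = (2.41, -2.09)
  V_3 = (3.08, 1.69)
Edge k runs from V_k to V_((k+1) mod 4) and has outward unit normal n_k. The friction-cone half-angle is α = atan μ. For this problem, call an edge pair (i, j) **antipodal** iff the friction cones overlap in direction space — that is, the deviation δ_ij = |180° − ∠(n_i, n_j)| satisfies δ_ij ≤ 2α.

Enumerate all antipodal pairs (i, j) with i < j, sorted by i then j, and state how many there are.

count = 1; pairs: (0,2)

α = atan 0.3 = 16.70°;  2α = 33.40°
n_0 = (-0.7962, +0.6050)
n_1 = (-0.0442, -0.9990)
n_2 = (+0.9847, -0.1745)
n_3 = (+0.6577, +0.7533)
  (0,1): δ = 55.30°  ·
  (0,2): δ = 27.18°  ✓
  (0,3): δ = 86.10°  ·
  (1,2): δ = 97.52°  ·
  (1,3): δ = 38.60°  ·
  (2,3): δ = 121.08°  ·
antipodal pairs: 1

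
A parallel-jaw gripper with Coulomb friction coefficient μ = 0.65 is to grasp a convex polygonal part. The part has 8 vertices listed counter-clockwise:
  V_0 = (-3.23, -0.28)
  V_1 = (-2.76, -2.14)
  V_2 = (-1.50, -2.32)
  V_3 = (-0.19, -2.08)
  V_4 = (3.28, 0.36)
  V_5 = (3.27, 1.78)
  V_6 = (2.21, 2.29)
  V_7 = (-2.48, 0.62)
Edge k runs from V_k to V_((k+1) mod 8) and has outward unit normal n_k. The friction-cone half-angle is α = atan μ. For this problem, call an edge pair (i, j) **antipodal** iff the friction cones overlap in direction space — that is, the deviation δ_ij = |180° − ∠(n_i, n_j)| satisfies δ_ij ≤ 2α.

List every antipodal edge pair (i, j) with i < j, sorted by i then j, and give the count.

count = 12; pairs: (0,4), (0,5), (1,5), (1,6), (1,7), (2,5), (2,6), (2,7), (3,5), (3,6), (3,7), (4,7)

α = atan 0.65 = 33.02°;  2α = 66.05°
n_0 = (-0.9695, -0.2450)
n_1 = (-0.1414, -0.9899)
n_2 = (+0.1802, -0.9836)
n_3 = (+0.5752, -0.8180)
n_4 = (+1.0000, +0.0070)
n_5 = (+0.4336, +0.9011)
n_6 = (-0.3354, +0.9421)
n_7 = (-0.7682, +0.6402)
  (0,1): δ = 112.31°  ·
  (0,2): δ = 93.80°  ·
  (0,3): δ = 69.07°  ·
  (0,4): δ = 13.78°  ✓
  (0,5): δ = 50.13°  ✓
  (0,6): δ = 95.42°  ·
  (0,7): δ = 126.01°  ·
  (1,2): δ = 161.49°  ·
  (1,3): δ = 136.76°  ·
  (1,4): δ = 81.47°  ·
  (1,5): δ = 17.56°  ✓
  (1,6): δ = 27.73°  ✓
  (1,7): δ = 58.32°  ✓
  (2,3): δ = 155.27°  ·
  (2,4): δ = 99.98°  ·
  (2,5): δ = 36.08°  ✓
  (2,6): δ = 9.22°  ✓
  (2,7): δ = 39.81°  ✓
  (3,4): δ = 124.71°  ·
  (3,5): δ = 60.81°  ✓
  (3,6): δ = 15.51°  ✓
  (3,7): δ = 15.08°  ✓
  (4,5): δ = 116.10°  ·
  (4,6): δ = 70.80°  ·
  (4,7): δ = 40.21°  ✓
  (5,6): δ = 134.71°  ·
  (5,7): δ = 104.11°  ·
  (6,7): δ = 149.41°  ·
antipodal pairs: 12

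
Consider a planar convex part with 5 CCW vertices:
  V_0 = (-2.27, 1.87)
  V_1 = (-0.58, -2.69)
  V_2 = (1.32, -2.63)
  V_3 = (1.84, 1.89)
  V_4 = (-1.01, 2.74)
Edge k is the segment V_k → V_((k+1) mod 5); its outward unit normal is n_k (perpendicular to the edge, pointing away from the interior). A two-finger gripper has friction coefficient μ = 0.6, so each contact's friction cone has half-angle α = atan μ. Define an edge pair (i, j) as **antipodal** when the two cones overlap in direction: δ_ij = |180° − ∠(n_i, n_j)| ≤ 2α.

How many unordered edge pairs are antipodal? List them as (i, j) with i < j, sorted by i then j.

α = atan 0.6 = 30.96°;  2α = 61.93°
n_0 = (-0.9377, -0.3475)
n_1 = (+0.0316, -0.9995)
n_2 = (+0.9934, -0.1143)
n_3 = (+0.2858, +0.9583)
n_4 = (-0.5682, +0.8229)
  (0,1): δ = 108.53°  ·
  (0,2): δ = 26.90°  ✓
  (0,3): δ = 53.06°  ✓
  (0,4): δ = 104.29°  ·
  (1,2): δ = 98.37°  ·
  (1,3): δ = 18.42°  ✓
  (1,4): δ = 32.82°  ✓
  (2,3): δ = 100.04°  ·
  (2,4): δ = 48.81°  ✓
  (3,4): δ = 128.77°  ·
antipodal pairs: 5

count = 5; pairs: (0,2), (0,3), (1,3), (1,4), (2,4)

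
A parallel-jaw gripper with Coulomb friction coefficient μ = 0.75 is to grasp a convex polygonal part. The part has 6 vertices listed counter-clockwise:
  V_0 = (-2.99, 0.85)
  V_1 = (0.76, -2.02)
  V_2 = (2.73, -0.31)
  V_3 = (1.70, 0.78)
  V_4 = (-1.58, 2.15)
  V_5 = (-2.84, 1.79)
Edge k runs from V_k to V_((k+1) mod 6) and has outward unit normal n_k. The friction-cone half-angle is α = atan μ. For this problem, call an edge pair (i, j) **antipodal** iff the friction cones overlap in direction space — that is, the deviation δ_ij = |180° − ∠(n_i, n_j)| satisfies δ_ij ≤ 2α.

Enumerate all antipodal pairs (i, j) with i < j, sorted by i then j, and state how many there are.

count = 7; pairs: (0,2), (0,3), (0,4), (1,3), (1,4), (1,5), (2,5)

α = atan 0.75 = 36.87°;  2α = 73.74°
n_0 = (-0.6078, -0.7941)
n_1 = (+0.6555, -0.7552)
n_2 = (+0.7268, +0.6868)
n_3 = (+0.3854, +0.9227)
n_4 = (-0.2747, +0.9615)
n_5 = (-0.9875, +0.1576)
  (0,1): δ = 101.61°  ·
  (0,2): δ = 9.19°  ✓
  (0,3): δ = 14.76°  ✓
  (0,4): δ = 53.37°  ✓
  (0,5): δ = 118.36°  ·
  (1,2): δ = 87.58°  ·
  (1,3): δ = 63.63°  ✓
  (1,4): δ = 25.01°  ✓
  (1,5): δ = 39.97°  ✓
  (2,3): δ = 156.05°  ·
  (2,4): δ = 117.43°  ·
  (2,5): δ = 52.45°  ✓
  (3,4): δ = 141.39°  ·
  (3,5): δ = 76.40°  ·
  (4,5): δ = 115.01°  ·
antipodal pairs: 7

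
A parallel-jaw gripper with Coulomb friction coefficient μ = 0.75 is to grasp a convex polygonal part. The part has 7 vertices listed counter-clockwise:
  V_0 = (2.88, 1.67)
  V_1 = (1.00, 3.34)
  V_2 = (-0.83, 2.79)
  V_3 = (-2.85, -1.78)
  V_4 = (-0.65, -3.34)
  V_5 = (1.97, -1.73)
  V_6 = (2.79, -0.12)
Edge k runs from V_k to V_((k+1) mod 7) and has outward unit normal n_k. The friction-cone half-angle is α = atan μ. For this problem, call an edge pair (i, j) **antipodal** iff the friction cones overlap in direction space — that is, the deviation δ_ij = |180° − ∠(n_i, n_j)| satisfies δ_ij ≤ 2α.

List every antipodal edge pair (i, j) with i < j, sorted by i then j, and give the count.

count = 11; pairs: (0,2), (0,3), (0,4), (1,3), (1,4), (1,5), (1,6), (2,4), (2,5), (2,6), (3,6)

α = atan 0.75 = 36.87°;  2α = 73.74°
n_0 = (+0.6641, +0.7476)
n_1 = (-0.2878, +0.9577)
n_2 = (-0.9146, +0.4043)
n_3 = (-0.5784, -0.8157)
n_4 = (+0.5236, -0.8520)
n_5 = (+0.8911, -0.4538)
n_6 = (+0.9987, -0.0502)
  (0,1): δ = 121.66°  ·
  (0,2): δ = 72.23°  ✓
  (0,3): δ = 6.27°  ✓
  (0,4): δ = 73.19°  ✓
  (0,5): δ = 104.62°  ·
  (0,6): δ = 128.74°  ·
  (1,2): δ = 130.57°  ·
  (1,3): δ = 52.07°  ✓
  (1,4): δ = 14.84°  ✓
  (1,5): δ = 46.28°  ✓
  (1,6): δ = 70.39°  ✓
  (2,3): δ = 101.49°  ·
  (2,4): δ = 34.58°  ✓
  (2,5): δ = 3.14°  ✓
  (2,6): δ = 20.97°  ✓
  (3,4): δ = 113.09°  ·
  (3,5): δ = 81.65°  ·
  (3,6): δ = 57.54°  ✓
  (4,5): δ = 148.56°  ·
  (4,6): δ = 124.45°  ·
  (5,6): δ = 155.89°  ·
antipodal pairs: 11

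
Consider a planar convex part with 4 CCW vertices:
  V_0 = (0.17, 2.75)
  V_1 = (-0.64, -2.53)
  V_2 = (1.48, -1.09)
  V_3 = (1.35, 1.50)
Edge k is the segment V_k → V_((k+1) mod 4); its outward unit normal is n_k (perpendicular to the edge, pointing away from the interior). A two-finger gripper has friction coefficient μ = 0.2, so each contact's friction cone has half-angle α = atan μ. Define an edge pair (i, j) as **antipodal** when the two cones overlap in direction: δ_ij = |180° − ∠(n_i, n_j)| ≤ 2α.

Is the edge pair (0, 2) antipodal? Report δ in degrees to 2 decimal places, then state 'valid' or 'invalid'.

δ = 11.60°, valid

α = atan 0.2 = 11.31°;  2α = 22.62°
edge 0: e_0 = (-0.81, -5.28);  n_0 = (-0.9884, +0.1516)
edge 2: e_2 = (-0.13, +2.59);  n_2 = (+0.9987, +0.0501)
∠(n_0, n_2) = 168.40°
δ = |180° − 168.40°| = 11.60°
11.60° ≤ 2α = 22.62°  →  valid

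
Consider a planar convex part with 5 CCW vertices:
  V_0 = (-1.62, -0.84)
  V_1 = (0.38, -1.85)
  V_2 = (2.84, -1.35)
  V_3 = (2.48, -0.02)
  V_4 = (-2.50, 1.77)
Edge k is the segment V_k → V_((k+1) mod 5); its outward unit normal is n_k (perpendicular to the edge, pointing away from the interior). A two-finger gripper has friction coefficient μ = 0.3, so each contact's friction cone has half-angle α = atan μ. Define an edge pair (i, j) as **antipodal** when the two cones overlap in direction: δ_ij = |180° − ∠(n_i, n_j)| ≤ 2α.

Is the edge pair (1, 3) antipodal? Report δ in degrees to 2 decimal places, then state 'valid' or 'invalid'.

δ = 31.26°, valid

α = atan 0.3 = 16.70°;  2α = 33.40°
edge 1: e_1 = (+2.46, +0.50);  n_1 = (+0.1992, -0.9800)
edge 3: e_3 = (-4.98, +1.79);  n_3 = (+0.3383, +0.9411)
∠(n_1, n_3) = 148.74°
δ = |180° − 148.74°| = 31.26°
31.26° ≤ 2α = 33.40°  →  valid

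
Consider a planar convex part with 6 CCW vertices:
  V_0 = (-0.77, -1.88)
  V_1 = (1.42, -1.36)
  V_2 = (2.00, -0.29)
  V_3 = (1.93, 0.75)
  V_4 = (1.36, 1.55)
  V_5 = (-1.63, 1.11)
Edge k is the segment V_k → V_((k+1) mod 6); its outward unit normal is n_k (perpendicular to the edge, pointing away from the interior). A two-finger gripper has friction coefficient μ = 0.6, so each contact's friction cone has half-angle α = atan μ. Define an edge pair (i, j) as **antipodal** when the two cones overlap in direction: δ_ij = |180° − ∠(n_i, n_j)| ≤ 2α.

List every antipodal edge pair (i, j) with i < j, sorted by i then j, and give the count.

count = 5; pairs: (0,4), (1,4), (1,5), (2,5), (3,5)

α = atan 0.6 = 30.96°;  2α = 61.93°
n_0 = (+0.2310, -0.9729)
n_1 = (+0.8791, -0.4765)
n_2 = (+0.9977, +0.0672)
n_3 = (+0.8144, +0.5803)
n_4 = (-0.1456, +0.9893)
n_5 = (-0.9610, -0.2764)
  (0,1): δ = 131.82°  ·
  (0,2): δ = 99.51°  ·
  (0,3): δ = 67.89°  ·
  (0,4): δ = 4.99°  ✓
  (0,5): δ = 92.69°  ·
  (1,2): δ = 147.69°  ·
  (1,3): δ = 116.07°  ·
  (1,4): δ = 53.17°  ✓
  (1,5): δ = 44.51°  ✓
  (2,3): δ = 148.38°  ·
  (2,4): δ = 85.48°  ·
  (2,5): δ = 12.20°  ✓
  (3,4): δ = 117.10°  ·
  (3,5): δ = 19.42°  ✓
  (4,5): δ = 82.32°  ·
antipodal pairs: 5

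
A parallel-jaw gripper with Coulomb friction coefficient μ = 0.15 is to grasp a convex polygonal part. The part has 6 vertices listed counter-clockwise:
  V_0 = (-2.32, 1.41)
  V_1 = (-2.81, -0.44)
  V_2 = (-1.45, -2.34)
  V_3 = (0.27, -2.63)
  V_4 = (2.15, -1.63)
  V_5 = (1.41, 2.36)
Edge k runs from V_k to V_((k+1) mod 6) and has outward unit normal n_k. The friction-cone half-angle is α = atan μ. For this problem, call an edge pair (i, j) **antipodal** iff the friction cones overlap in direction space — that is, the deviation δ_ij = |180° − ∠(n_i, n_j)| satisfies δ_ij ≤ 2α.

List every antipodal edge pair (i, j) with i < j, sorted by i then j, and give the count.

count = 1; pairs: (3,5)

α = atan 0.15 = 8.53°;  2α = 17.06°
n_0 = (-0.9667, +0.2560)
n_1 = (-0.8132, -0.5820)
n_2 = (-0.1663, -0.9861)
n_3 = (+0.4696, -0.8829)
n_4 = (+0.9832, +0.1824)
n_5 = (-0.2468, +0.9691)
  (0,1): δ = 129.57°  ·
  (0,2): δ = 84.74°  ·
  (0,3): δ = 47.16°  ·
  (0,4): δ = 25.34°  ·
  (0,5): δ = 119.12°  ·
  (1,2): δ = 135.17°  ·
  (1,3): δ = 97.59°  ·
  (1,4): δ = 25.09°  ·
  (1,5): δ = 68.69°  ·
  (2,3): δ = 142.42°  ·
  (2,4): δ = 69.92°  ·
  (2,5): δ = 23.86°  ·
  (3,4): δ = 107.50°  ·
  (3,5): δ = 13.72°  ✓
  (4,5): δ = 86.22°  ·
antipodal pairs: 1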